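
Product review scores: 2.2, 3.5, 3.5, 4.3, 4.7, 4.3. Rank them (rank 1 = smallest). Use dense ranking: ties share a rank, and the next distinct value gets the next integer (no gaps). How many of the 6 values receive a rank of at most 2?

3

Sorted (ascending): 2.2, 3.5, 3.5, 4.3, 4.3, 4.7
The 2 values of 3.5 share dense rank 2.
The 2 values of 4.3 share dense rank 3.
Remaining distinct values take the next consecutive integers.
Ranks ≤ 2: {1, 2, 2} → 3 values.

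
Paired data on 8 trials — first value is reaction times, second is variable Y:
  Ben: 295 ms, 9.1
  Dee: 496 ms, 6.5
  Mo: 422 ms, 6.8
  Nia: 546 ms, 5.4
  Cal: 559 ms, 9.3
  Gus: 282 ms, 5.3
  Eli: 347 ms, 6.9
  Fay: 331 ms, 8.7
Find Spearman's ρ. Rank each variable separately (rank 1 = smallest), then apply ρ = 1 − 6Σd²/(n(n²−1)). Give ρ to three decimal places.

Ranks of variable 1: 2, 6, 5, 7, 8, 1, 4, 3
Ranks of variable 2: 7, 3, 4, 2, 8, 1, 5, 6
d = r₁ − r₂: -5, 3, 1, 5, 0, 0, -1, -3
d²: 25, 9, 1, 25, 0, 0, 1, 9; Σd² = 70
ρ = 1 − 6·70/(8·63) = 1 − 420/504 = 0.167

0.167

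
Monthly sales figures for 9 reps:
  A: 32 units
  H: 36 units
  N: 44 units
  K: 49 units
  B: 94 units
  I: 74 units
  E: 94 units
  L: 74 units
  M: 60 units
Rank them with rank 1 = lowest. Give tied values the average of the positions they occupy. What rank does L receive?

6.5

Sorted (ascending): 32, 36, 44, 49, 60, 74, 74, 94, 94
The 2 values of 74 occupy positions 6–7 → average rank (6+7)/2 = 6.5.
The 2 values of 94 occupy positions 8–9 → average rank (8+9)/2 = 8.5.
L has value 74 units → rank 6.5.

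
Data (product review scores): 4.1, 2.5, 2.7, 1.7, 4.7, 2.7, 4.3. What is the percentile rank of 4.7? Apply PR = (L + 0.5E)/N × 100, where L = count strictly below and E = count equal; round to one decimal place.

92.9

N = 7.
Strictly below 4.7: 6. Equal to 4.7: 1.
PR = (6 + 0.5·1)/7 × 100 = 92.9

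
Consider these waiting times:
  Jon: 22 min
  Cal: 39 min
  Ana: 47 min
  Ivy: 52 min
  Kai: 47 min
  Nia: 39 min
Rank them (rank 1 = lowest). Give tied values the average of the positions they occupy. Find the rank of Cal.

Sorted (ascending): 22, 39, 39, 47, 47, 52
The 2 values of 39 occupy positions 2–3 → average rank (2+3)/2 = 2.5.
The 2 values of 47 occupy positions 4–5 → average rank (4+5)/2 = 4.5.
Cal has value 39 min → rank 2.5.

2.5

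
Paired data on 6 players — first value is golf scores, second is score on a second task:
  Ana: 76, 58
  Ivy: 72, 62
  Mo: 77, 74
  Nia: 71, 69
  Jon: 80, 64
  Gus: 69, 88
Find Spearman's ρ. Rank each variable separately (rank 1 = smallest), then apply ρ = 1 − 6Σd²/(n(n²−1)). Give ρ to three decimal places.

-0.371

Ranks of variable 1: 4, 3, 5, 2, 6, 1
Ranks of variable 2: 1, 2, 5, 4, 3, 6
d = r₁ − r₂: 3, 1, 0, -2, 3, -5
d²: 9, 1, 0, 4, 9, 25; Σd² = 48
ρ = 1 − 6·48/(6·35) = 1 − 288/210 = -0.371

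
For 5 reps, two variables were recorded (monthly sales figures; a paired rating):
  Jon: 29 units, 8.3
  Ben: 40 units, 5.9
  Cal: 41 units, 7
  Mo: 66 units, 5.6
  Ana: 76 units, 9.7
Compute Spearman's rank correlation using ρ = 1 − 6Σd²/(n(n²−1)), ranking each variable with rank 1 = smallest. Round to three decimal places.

Ranks of variable 1: 1, 2, 3, 4, 5
Ranks of variable 2: 4, 2, 3, 1, 5
d = r₁ − r₂: -3, 0, 0, 3, 0
d²: 9, 0, 0, 9, 0; Σd² = 18
ρ = 1 − 6·18/(5·24) = 1 − 108/120 = 0.100

0.100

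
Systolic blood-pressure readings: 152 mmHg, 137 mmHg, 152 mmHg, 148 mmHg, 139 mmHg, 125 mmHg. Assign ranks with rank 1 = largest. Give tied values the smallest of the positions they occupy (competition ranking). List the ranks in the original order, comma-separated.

Sorted (descending): 152, 152, 148, 139, 137, 125
The 2 values of 152 occupy positions 1–2 → each gets rank 1.

1, 5, 1, 3, 4, 6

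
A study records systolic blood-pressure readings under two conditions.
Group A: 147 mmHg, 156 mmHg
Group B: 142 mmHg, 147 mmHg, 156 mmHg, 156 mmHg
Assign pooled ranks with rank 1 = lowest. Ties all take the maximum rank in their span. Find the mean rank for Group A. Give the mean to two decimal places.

Sorted (ascending): 142, 147, 147, 156, 156, 156
The 2 values of 147 occupy positions 2–3 → each gets rank 3.
The 3 values of 156 occupy positions 4–6 → each gets rank 6.
Group A values → pooled ranks: 147→3, 156→6
Mean rank = (3 + 6) / 2 = 4.50

4.50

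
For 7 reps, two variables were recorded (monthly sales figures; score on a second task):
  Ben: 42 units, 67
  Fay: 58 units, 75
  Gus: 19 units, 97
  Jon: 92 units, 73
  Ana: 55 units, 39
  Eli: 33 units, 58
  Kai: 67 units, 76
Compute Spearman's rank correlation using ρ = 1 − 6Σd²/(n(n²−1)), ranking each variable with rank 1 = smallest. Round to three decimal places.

0.036

Ranks of variable 1: 3, 5, 1, 7, 4, 2, 6
Ranks of variable 2: 3, 5, 7, 4, 1, 2, 6
d = r₁ − r₂: 0, 0, -6, 3, 3, 0, 0
d²: 0, 0, 36, 9, 9, 0, 0; Σd² = 54
ρ = 1 − 6·54/(7·48) = 1 − 324/336 = 0.036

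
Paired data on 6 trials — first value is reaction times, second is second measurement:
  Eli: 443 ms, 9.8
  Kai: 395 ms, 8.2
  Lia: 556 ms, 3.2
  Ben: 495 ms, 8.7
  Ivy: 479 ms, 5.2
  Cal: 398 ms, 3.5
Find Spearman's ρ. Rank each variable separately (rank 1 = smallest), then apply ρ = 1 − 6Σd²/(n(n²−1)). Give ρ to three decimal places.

Ranks of variable 1: 3, 1, 6, 5, 4, 2
Ranks of variable 2: 6, 4, 1, 5, 3, 2
d = r₁ − r₂: -3, -3, 5, 0, 1, 0
d²: 9, 9, 25, 0, 1, 0; Σd² = 44
ρ = 1 − 6·44/(6·35) = 1 − 264/210 = -0.257

-0.257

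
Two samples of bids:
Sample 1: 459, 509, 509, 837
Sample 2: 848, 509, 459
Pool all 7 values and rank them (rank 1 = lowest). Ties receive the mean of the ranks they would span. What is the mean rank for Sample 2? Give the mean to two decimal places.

4.17

Sorted (ascending): 459, 459, 509, 509, 509, 837, 848
The 2 values of 459 occupy positions 1–2 → average rank (1+2)/2 = 1.5.
The 3 values of 509 occupy positions 3–5 → average rank 4.
Sample 2 values → pooled ranks: 848→7, 509→4, 459→1.5
Mean rank = (7 + 4 + 1.5) / 3 = 4.17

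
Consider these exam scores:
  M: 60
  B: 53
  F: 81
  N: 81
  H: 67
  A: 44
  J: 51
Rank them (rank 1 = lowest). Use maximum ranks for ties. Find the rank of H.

Sorted (ascending): 44, 51, 53, 60, 67, 81, 81
The 2 values of 81 occupy positions 6–7 → each gets rank 7.
H has value 67 → rank 5.

5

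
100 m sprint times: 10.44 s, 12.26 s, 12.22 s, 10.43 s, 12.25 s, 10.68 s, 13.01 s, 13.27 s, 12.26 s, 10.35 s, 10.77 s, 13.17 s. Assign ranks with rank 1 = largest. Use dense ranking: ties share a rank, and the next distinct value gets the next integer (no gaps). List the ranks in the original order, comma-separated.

9, 4, 6, 10, 5, 8, 3, 1, 4, 11, 7, 2

Sorted (descending): 13.27, 13.17, 13.01, 12.26, 12.26, 12.25, 12.22, 10.77, 10.68, 10.44, 10.43, 10.35
The 2 values of 12.26 share dense rank 4.
Remaining distinct values take the next consecutive integers.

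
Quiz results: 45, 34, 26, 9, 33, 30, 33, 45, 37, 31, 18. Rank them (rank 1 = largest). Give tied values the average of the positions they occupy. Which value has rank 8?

30

Sorted (descending): 45, 45, 37, 34, 33, 33, 31, 30, 26, 18, 9
The 2 values of 45 occupy positions 1–2 → average rank (1+2)/2 = 1.5.
The 2 values of 33 occupy positions 5–6 → average rank (5+6)/2 = 5.5.
Rank 8 → value 30.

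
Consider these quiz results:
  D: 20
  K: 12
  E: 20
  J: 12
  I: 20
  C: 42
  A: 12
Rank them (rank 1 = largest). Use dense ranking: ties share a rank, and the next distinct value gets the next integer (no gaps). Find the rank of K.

Sorted (descending): 42, 20, 20, 20, 12, 12, 12
The 3 values of 20 share dense rank 2.
The 3 values of 12 share dense rank 3.
Remaining distinct values take the next consecutive integers.
K has value 12 → rank 3.

3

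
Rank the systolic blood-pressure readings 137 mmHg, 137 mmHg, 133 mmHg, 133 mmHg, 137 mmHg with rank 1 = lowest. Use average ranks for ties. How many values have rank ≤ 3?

Sorted (ascending): 133, 133, 137, 137, 137
The 2 values of 133 occupy positions 1–2 → average rank (1+2)/2 = 1.5.
The 3 values of 137 occupy positions 3–5 → average rank 4.
Ranks ≤ 3: {1.5, 1.5} → 2 values.

2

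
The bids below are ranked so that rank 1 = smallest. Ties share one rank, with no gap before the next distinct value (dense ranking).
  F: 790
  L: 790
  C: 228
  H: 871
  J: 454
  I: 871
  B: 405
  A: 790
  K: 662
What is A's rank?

Sorted (ascending): 228, 405, 454, 662, 790, 790, 790, 871, 871
The 3 values of 790 share dense rank 5.
The 2 values of 871 share dense rank 6.
Remaining distinct values take the next consecutive integers.
A has value 790 → rank 5.

5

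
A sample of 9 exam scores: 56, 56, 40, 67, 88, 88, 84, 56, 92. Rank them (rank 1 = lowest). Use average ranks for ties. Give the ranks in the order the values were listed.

3, 3, 1, 5, 7.5, 7.5, 6, 3, 9

Sorted (ascending): 40, 56, 56, 56, 67, 84, 88, 88, 92
The 3 values of 56 occupy positions 2–4 → average rank 3.
The 2 values of 88 occupy positions 7–8 → average rank (7+8)/2 = 7.5.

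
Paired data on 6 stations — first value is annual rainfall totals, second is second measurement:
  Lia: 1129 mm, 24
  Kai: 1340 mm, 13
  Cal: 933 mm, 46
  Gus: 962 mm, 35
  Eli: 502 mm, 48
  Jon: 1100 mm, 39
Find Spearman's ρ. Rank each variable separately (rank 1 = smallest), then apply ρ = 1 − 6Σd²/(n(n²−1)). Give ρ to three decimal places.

-0.943

Ranks of variable 1: 5, 6, 2, 3, 1, 4
Ranks of variable 2: 2, 1, 5, 3, 6, 4
d = r₁ − r₂: 3, 5, -3, 0, -5, 0
d²: 9, 25, 9, 0, 25, 0; Σd² = 68
ρ = 1 − 6·68/(6·35) = 1 − 408/210 = -0.943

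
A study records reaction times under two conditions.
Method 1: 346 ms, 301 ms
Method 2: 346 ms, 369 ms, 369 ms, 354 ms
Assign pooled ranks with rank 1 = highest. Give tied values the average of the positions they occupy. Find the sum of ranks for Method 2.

Sorted (descending): 369, 369, 354, 346, 346, 301
The 2 values of 369 occupy positions 1–2 → average rank (1+2)/2 = 1.5.
The 2 values of 346 occupy positions 4–5 → average rank (4+5)/2 = 4.5.
Method 2 values → pooled ranks: 346→4.5, 369→1.5, 369→1.5, 354→3
Rank sum = 4.5 + 1.5 + 1.5 + 3 = 10.5

10.5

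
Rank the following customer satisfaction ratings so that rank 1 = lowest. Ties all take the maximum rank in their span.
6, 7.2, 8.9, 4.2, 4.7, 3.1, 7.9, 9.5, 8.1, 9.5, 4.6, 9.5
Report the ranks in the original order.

Sorted (ascending): 3.1, 4.2, 4.6, 4.7, 6, 7.2, 7.9, 8.1, 8.9, 9.5, 9.5, 9.5
The 3 values of 9.5 occupy positions 10–12 → each gets rank 12.

5, 6, 9, 2, 4, 1, 7, 12, 8, 12, 3, 12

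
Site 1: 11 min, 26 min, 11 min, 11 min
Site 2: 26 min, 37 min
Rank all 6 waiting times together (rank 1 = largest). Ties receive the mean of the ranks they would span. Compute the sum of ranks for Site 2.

3.5

Sorted (descending): 37, 26, 26, 11, 11, 11
The 2 values of 26 occupy positions 2–3 → average rank (2+3)/2 = 2.5.
The 3 values of 11 occupy positions 4–6 → average rank 5.
Site 2 values → pooled ranks: 26→2.5, 37→1
Rank sum = 2.5 + 1 = 3.5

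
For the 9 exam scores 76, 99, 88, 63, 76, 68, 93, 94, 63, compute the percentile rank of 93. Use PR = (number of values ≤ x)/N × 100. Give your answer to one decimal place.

77.8

N = 9.
Strictly below 93: 6. Equal to 93: 1.
PR = 7/9 × 100 = 77.8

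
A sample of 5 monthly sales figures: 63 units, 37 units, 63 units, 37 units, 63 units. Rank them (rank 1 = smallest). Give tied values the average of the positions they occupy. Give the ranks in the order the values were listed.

Sorted (ascending): 37, 37, 63, 63, 63
The 2 values of 37 occupy positions 1–2 → average rank (1+2)/2 = 1.5.
The 3 values of 63 occupy positions 3–5 → average rank 4.

4, 1.5, 4, 1.5, 4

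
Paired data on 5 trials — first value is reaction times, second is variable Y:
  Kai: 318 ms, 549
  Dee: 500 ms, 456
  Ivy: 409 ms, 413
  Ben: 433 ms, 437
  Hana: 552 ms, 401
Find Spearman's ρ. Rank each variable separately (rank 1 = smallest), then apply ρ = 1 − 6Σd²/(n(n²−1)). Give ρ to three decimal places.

-0.600

Ranks of variable 1: 1, 4, 2, 3, 5
Ranks of variable 2: 5, 4, 2, 3, 1
d = r₁ − r₂: -4, 0, 0, 0, 4
d²: 16, 0, 0, 0, 16; Σd² = 32
ρ = 1 − 6·32/(5·24) = 1 − 192/120 = -0.600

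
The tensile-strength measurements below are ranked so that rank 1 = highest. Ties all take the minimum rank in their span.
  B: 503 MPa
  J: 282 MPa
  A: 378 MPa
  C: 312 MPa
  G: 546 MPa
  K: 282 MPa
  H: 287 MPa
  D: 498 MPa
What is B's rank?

Sorted (descending): 546, 503, 498, 378, 312, 287, 282, 282
The 2 values of 282 occupy positions 7–8 → each gets rank 7.
B has value 503 MPa → rank 2.

2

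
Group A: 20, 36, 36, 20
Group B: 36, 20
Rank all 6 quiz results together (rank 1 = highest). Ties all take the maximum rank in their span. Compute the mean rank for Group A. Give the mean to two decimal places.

4.50

Sorted (descending): 36, 36, 36, 20, 20, 20
The 3 values of 36 occupy positions 1–3 → each gets rank 3.
The 3 values of 20 occupy positions 4–6 → each gets rank 6.
Group A values → pooled ranks: 20→6, 36→3, 36→3, 20→6
Mean rank = (6 + 3 + 3 + 6) / 4 = 4.50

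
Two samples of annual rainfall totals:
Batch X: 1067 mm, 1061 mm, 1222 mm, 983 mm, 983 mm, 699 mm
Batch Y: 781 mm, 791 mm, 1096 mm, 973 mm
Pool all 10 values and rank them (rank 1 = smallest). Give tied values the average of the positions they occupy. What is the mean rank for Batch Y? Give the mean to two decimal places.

Sorted (ascending): 699, 781, 791, 973, 983, 983, 1061, 1067, 1096, 1222
The 2 values of 983 occupy positions 5–6 → average rank (5+6)/2 = 5.5.
Batch Y values → pooled ranks: 781→2, 791→3, 1096→9, 973→4
Mean rank = (2 + 3 + 9 + 4) / 4 = 4.50

4.50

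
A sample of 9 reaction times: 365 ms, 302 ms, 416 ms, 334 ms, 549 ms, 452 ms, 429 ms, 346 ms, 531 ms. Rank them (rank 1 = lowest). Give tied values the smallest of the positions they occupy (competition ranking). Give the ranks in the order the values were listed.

Sorted (ascending): 302, 334, 346, 365, 416, 429, 452, 531, 549
No ties — each value takes its position as its rank.

4, 1, 5, 2, 9, 7, 6, 3, 8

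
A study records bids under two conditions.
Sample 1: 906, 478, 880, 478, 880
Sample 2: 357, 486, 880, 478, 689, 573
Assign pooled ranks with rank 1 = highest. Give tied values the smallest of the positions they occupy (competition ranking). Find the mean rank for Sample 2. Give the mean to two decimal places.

6.50

Sorted (descending): 906, 880, 880, 880, 689, 573, 486, 478, 478, 478, 357
The 3 values of 880 occupy positions 2–4 → each gets rank 2.
The 3 values of 478 occupy positions 8–10 → each gets rank 8.
Sample 2 values → pooled ranks: 357→11, 486→7, 880→2, 478→8, 689→5, 573→6
Mean rank = (11 + 7 + 2 + 8 + 5 + 6) / 6 = 6.50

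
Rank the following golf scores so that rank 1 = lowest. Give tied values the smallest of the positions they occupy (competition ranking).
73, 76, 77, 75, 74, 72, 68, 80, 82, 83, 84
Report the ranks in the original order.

Sorted (ascending): 68, 72, 73, 74, 75, 76, 77, 80, 82, 83, 84
No ties — each value takes its position as its rank.

3, 6, 7, 5, 4, 2, 1, 8, 9, 10, 11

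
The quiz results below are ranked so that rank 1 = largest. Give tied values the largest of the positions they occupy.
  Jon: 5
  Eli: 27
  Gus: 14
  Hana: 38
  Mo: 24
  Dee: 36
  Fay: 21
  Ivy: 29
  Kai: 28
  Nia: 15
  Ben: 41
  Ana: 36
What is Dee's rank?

4

Sorted (descending): 41, 38, 36, 36, 29, 28, 27, 24, 21, 15, 14, 5
The 2 values of 36 occupy positions 3–4 → each gets rank 4.
Dee has value 36 → rank 4.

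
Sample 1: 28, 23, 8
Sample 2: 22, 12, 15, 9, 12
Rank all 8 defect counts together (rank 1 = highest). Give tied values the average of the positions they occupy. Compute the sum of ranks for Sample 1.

11

Sorted (descending): 28, 23, 22, 15, 12, 12, 9, 8
The 2 values of 12 occupy positions 5–6 → average rank (5+6)/2 = 5.5.
Sample 1 values → pooled ranks: 28→1, 23→2, 8→8
Rank sum = 1 + 2 + 8 = 11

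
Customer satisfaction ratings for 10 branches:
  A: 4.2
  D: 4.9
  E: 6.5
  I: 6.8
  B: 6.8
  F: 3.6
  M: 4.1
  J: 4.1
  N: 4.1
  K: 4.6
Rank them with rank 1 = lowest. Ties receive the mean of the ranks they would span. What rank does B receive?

9.5

Sorted (ascending): 3.6, 4.1, 4.1, 4.1, 4.2, 4.6, 4.9, 6.5, 6.8, 6.8
The 3 values of 4.1 occupy positions 2–4 → average rank 3.
The 2 values of 6.8 occupy positions 9–10 → average rank (9+10)/2 = 9.5.
B has value 6.8 → rank 9.5.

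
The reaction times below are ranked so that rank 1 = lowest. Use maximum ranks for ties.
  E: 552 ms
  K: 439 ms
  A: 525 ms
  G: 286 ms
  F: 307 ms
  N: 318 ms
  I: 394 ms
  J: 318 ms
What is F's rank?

2

Sorted (ascending): 286, 307, 318, 318, 394, 439, 525, 552
The 2 values of 318 occupy positions 3–4 → each gets rank 4.
F has value 307 ms → rank 2.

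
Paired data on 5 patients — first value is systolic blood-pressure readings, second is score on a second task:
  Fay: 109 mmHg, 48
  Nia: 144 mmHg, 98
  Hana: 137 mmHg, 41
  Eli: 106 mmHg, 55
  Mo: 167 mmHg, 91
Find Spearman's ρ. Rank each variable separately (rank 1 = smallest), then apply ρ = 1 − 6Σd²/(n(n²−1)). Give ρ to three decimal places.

Ranks of variable 1: 2, 4, 3, 1, 5
Ranks of variable 2: 2, 5, 1, 3, 4
d = r₁ − r₂: 0, -1, 2, -2, 1
d²: 0, 1, 4, 4, 1; Σd² = 10
ρ = 1 − 6·10/(5·24) = 1 − 60/120 = 0.500

0.500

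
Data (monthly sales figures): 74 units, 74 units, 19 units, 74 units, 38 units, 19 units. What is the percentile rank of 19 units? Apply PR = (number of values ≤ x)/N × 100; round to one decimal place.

N = 6.
Strictly below 19: 0. Equal to 19: 2.
PR = 2/6 × 100 = 33.3

33.3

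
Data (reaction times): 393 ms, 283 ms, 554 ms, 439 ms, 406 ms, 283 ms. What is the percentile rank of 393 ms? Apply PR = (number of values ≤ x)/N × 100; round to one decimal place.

N = 6.
Strictly below 393: 2. Equal to 393: 1.
PR = 3/6 × 100 = 50.0

50.0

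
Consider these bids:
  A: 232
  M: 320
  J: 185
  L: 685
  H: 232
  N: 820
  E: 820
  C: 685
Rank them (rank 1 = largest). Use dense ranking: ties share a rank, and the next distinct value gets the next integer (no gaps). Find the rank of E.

1

Sorted (descending): 820, 820, 685, 685, 320, 232, 232, 185
The 2 values of 820 share dense rank 1.
The 2 values of 685 share dense rank 2.
The 2 values of 232 share dense rank 4.
Remaining distinct values take the next consecutive integers.
E has value 820 → rank 1.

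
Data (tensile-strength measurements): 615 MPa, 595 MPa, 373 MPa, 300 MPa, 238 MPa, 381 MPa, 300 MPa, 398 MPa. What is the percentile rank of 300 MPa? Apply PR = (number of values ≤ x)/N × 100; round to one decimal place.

37.5

N = 8.
Strictly below 300: 1. Equal to 300: 2.
PR = 3/8 × 100 = 37.5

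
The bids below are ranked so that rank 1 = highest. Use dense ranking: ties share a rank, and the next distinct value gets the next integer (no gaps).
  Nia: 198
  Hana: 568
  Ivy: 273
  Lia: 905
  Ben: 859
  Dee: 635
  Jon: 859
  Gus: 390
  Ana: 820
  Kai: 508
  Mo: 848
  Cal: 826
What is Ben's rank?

Sorted (descending): 905, 859, 859, 848, 826, 820, 635, 568, 508, 390, 273, 198
The 2 values of 859 share dense rank 2.
Remaining distinct values take the next consecutive integers.
Ben has value 859 → rank 2.

2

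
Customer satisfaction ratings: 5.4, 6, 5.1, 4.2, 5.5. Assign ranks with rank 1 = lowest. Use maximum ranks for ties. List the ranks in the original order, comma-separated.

Sorted (ascending): 4.2, 5.1, 5.4, 5.5, 6
No ties — each value takes its position as its rank.

3, 5, 2, 1, 4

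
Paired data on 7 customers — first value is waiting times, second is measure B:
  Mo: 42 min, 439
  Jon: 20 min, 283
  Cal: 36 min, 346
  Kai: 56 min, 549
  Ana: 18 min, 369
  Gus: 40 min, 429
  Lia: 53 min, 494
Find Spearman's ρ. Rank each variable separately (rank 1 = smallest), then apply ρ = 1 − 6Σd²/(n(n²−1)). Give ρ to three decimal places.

Ranks of variable 1: 5, 2, 3, 7, 1, 4, 6
Ranks of variable 2: 5, 1, 2, 7, 3, 4, 6
d = r₁ − r₂: 0, 1, 1, 0, -2, 0, 0
d²: 0, 1, 1, 0, 4, 0, 0; Σd² = 6
ρ = 1 − 6·6/(7·48) = 1 − 36/336 = 0.893

0.893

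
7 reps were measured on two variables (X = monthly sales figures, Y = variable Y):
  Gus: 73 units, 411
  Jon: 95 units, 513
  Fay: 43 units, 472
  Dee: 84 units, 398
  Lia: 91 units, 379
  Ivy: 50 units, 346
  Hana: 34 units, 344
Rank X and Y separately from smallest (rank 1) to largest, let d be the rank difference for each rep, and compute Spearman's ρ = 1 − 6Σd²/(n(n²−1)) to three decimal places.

Ranks of variable 1: 4, 7, 2, 5, 6, 3, 1
Ranks of variable 2: 5, 7, 6, 4, 3, 2, 1
d = r₁ − r₂: -1, 0, -4, 1, 3, 1, 0
d²: 1, 0, 16, 1, 9, 1, 0; Σd² = 28
ρ = 1 − 6·28/(7·48) = 1 − 168/336 = 0.500

0.500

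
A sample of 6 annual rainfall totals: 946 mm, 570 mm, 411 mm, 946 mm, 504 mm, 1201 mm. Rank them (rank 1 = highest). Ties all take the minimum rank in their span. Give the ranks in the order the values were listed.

2, 4, 6, 2, 5, 1

Sorted (descending): 1201, 946, 946, 570, 504, 411
The 2 values of 946 occupy positions 2–3 → each gets rank 2.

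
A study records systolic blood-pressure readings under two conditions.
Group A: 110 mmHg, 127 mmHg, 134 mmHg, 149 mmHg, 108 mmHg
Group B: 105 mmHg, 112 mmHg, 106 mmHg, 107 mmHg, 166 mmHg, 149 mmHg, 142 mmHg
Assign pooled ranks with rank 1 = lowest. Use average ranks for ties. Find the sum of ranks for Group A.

34.5

Sorted (ascending): 105, 106, 107, 108, 110, 112, 127, 134, 142, 149, 149, 166
The 2 values of 149 occupy positions 10–11 → average rank (10+11)/2 = 10.5.
Group A values → pooled ranks: 110→5, 127→7, 134→8, 149→10.5, 108→4
Rank sum = 5 + 7 + 8 + 10.5 + 4 = 34.5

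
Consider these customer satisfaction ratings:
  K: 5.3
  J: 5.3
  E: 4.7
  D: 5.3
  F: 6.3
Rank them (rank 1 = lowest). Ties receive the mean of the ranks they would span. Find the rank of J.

Sorted (ascending): 4.7, 5.3, 5.3, 5.3, 6.3
The 3 values of 5.3 occupy positions 2–4 → average rank 3.
J has value 5.3 → rank 3.

3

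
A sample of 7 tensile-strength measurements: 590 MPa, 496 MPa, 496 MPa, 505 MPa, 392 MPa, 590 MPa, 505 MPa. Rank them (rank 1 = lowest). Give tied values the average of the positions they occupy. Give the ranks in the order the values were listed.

6.5, 2.5, 2.5, 4.5, 1, 6.5, 4.5

Sorted (ascending): 392, 496, 496, 505, 505, 590, 590
The 2 values of 496 occupy positions 2–3 → average rank (2+3)/2 = 2.5.
The 2 values of 505 occupy positions 4–5 → average rank (4+5)/2 = 4.5.
The 2 values of 590 occupy positions 6–7 → average rank (6+7)/2 = 6.5.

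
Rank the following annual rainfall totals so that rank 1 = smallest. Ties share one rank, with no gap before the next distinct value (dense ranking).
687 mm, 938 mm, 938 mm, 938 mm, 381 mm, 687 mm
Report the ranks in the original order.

2, 3, 3, 3, 1, 2

Sorted (ascending): 381, 687, 687, 938, 938, 938
The 2 values of 687 share dense rank 2.
The 3 values of 938 share dense rank 3.
Remaining distinct values take the next consecutive integers.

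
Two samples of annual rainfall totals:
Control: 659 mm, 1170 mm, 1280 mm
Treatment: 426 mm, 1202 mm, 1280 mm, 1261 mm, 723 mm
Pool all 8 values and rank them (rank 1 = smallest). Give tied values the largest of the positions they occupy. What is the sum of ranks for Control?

14

Sorted (ascending): 426, 659, 723, 1170, 1202, 1261, 1280, 1280
The 2 values of 1280 occupy positions 7–8 → each gets rank 8.
Control values → pooled ranks: 659→2, 1170→4, 1280→8
Rank sum = 2 + 4 + 8 = 14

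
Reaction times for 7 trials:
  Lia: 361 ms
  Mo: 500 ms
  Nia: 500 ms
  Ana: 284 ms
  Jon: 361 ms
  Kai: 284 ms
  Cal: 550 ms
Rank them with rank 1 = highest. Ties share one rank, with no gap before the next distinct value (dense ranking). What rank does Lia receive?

3

Sorted (descending): 550, 500, 500, 361, 361, 284, 284
The 2 values of 500 share dense rank 2.
The 2 values of 361 share dense rank 3.
The 2 values of 284 share dense rank 4.
Remaining distinct values take the next consecutive integers.
Lia has value 361 ms → rank 3.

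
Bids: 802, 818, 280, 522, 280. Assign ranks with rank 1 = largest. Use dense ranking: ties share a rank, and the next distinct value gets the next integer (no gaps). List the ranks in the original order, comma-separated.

Sorted (descending): 818, 802, 522, 280, 280
The 2 values of 280 share dense rank 4.
Remaining distinct values take the next consecutive integers.

2, 1, 4, 3, 4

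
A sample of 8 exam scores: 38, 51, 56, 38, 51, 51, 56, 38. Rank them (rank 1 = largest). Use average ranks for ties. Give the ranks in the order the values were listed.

7, 4, 1.5, 7, 4, 4, 1.5, 7

Sorted (descending): 56, 56, 51, 51, 51, 38, 38, 38
The 2 values of 56 occupy positions 1–2 → average rank (1+2)/2 = 1.5.
The 3 values of 51 occupy positions 3–5 → average rank 4.
The 3 values of 38 occupy positions 6–8 → average rank 7.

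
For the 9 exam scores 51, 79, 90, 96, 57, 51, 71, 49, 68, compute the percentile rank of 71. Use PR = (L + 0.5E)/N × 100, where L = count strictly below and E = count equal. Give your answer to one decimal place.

N = 9.
Strictly below 71: 5. Equal to 71: 1.
PR = (5 + 0.5·1)/9 × 100 = 61.1

61.1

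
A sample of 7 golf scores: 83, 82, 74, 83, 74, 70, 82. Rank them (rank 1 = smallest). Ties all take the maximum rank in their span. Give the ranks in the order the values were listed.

7, 5, 3, 7, 3, 1, 5

Sorted (ascending): 70, 74, 74, 82, 82, 83, 83
The 2 values of 74 occupy positions 2–3 → each gets rank 3.
The 2 values of 82 occupy positions 4–5 → each gets rank 5.
The 2 values of 83 occupy positions 6–7 → each gets rank 7.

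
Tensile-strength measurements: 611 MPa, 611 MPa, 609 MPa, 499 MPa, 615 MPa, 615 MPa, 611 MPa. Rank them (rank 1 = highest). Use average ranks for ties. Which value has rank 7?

Sorted (descending): 615, 615, 611, 611, 611, 609, 499
The 2 values of 615 occupy positions 1–2 → average rank (1+2)/2 = 1.5.
The 3 values of 611 occupy positions 3–5 → average rank 4.
Rank 7 → value 499.

499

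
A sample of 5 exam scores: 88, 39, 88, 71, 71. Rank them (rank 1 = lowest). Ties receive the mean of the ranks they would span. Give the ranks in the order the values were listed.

Sorted (ascending): 39, 71, 71, 88, 88
The 2 values of 71 occupy positions 2–3 → average rank (2+3)/2 = 2.5.
The 2 values of 88 occupy positions 4–5 → average rank (4+5)/2 = 4.5.

4.5, 1, 4.5, 2.5, 2.5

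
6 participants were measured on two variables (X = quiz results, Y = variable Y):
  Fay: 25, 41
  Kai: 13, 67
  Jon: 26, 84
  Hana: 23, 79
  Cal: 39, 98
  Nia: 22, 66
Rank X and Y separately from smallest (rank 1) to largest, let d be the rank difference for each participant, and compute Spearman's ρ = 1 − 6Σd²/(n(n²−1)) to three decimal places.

Ranks of variable 1: 4, 1, 5, 3, 6, 2
Ranks of variable 2: 1, 3, 5, 4, 6, 2
d = r₁ − r₂: 3, -2, 0, -1, 0, 0
d²: 9, 4, 0, 1, 0, 0; Σd² = 14
ρ = 1 − 6·14/(6·35) = 1 − 84/210 = 0.600

0.600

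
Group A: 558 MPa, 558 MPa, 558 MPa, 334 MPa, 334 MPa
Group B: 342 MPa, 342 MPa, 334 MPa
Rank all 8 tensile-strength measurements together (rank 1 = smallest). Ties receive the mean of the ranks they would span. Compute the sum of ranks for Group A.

25

Sorted (ascending): 334, 334, 334, 342, 342, 558, 558, 558
The 3 values of 334 occupy positions 1–3 → average rank 2.
The 2 values of 342 occupy positions 4–5 → average rank (4+5)/2 = 4.5.
The 3 values of 558 occupy positions 6–8 → average rank 7.
Group A values → pooled ranks: 558→7, 558→7, 558→7, 334→2, 334→2
Rank sum = 7 + 7 + 7 + 2 + 2 = 25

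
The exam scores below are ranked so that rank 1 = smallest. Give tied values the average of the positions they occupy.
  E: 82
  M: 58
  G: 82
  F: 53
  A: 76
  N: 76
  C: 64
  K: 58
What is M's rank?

2.5

Sorted (ascending): 53, 58, 58, 64, 76, 76, 82, 82
The 2 values of 58 occupy positions 2–3 → average rank (2+3)/2 = 2.5.
The 2 values of 76 occupy positions 5–6 → average rank (5+6)/2 = 5.5.
The 2 values of 82 occupy positions 7–8 → average rank (7+8)/2 = 7.5.
M has value 58 → rank 2.5.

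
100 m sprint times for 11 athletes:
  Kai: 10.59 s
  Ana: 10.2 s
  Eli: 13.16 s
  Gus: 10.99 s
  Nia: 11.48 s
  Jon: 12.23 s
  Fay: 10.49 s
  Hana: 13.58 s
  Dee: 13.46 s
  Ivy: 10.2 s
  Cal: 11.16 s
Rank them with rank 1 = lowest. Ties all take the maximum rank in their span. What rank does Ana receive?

2

Sorted (ascending): 10.2, 10.2, 10.49, 10.59, 10.99, 11.16, 11.48, 12.23, 13.16, 13.46, 13.58
The 2 values of 10.2 occupy positions 1–2 → each gets rank 2.
Ana has value 10.2 s → rank 2.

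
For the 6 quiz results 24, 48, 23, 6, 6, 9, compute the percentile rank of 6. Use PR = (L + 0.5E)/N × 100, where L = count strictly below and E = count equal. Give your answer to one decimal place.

16.7

N = 6.
Strictly below 6: 0. Equal to 6: 2.
PR = (0 + 0.5·2)/6 × 100 = 16.7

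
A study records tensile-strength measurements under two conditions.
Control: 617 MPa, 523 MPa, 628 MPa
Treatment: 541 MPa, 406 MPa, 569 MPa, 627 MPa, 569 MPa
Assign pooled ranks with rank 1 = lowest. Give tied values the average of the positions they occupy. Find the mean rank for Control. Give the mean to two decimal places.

5.33

Sorted (ascending): 406, 523, 541, 569, 569, 617, 627, 628
The 2 values of 569 occupy positions 4–5 → average rank (4+5)/2 = 4.5.
Control values → pooled ranks: 617→6, 523→2, 628→8
Mean rank = (6 + 2 + 8) / 3 = 5.33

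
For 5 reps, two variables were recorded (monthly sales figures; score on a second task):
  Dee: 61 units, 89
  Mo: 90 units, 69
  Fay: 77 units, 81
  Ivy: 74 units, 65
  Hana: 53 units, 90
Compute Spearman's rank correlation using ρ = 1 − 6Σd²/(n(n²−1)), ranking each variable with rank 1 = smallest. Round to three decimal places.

Ranks of variable 1: 2, 5, 4, 3, 1
Ranks of variable 2: 4, 2, 3, 1, 5
d = r₁ − r₂: -2, 3, 1, 2, -4
d²: 4, 9, 1, 4, 16; Σd² = 34
ρ = 1 − 6·34/(5·24) = 1 − 204/120 = -0.700

-0.700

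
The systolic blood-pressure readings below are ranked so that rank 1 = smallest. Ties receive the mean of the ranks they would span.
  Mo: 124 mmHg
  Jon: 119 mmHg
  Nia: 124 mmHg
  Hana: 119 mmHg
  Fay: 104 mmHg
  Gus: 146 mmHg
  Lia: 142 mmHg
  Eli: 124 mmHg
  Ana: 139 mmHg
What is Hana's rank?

Sorted (ascending): 104, 119, 119, 124, 124, 124, 139, 142, 146
The 2 values of 119 occupy positions 2–3 → average rank (2+3)/2 = 2.5.
The 3 values of 124 occupy positions 4–6 → average rank 5.
Hana has value 119 mmHg → rank 2.5.

2.5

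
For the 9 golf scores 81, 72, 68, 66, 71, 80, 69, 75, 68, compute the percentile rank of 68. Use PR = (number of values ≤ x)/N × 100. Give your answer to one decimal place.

N = 9.
Strictly below 68: 1. Equal to 68: 2.
PR = 3/9 × 100 = 33.3

33.3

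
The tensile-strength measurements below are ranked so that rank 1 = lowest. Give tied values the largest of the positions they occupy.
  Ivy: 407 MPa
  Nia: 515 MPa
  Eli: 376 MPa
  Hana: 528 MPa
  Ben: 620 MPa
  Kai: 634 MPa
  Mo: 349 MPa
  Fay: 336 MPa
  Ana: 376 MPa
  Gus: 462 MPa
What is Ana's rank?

4

Sorted (ascending): 336, 349, 376, 376, 407, 462, 515, 528, 620, 634
The 2 values of 376 occupy positions 3–4 → each gets rank 4.
Ana has value 376 MPa → rank 4.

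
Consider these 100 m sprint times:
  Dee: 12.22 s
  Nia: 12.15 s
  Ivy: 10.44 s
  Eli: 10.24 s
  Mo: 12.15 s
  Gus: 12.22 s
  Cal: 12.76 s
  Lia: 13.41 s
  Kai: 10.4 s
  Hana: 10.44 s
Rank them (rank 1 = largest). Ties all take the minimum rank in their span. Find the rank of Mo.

Sorted (descending): 13.41, 12.76, 12.22, 12.22, 12.15, 12.15, 10.44, 10.44, 10.4, 10.24
The 2 values of 12.22 occupy positions 3–4 → each gets rank 3.
The 2 values of 12.15 occupy positions 5–6 → each gets rank 5.
The 2 values of 10.44 occupy positions 7–8 → each gets rank 7.
Mo has value 12.15 s → rank 5.

5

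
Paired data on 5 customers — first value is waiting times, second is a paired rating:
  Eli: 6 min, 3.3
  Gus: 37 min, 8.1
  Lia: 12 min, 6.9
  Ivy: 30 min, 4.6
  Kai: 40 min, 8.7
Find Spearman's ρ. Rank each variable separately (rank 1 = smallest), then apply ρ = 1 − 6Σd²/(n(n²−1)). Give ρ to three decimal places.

Ranks of variable 1: 1, 4, 2, 3, 5
Ranks of variable 2: 1, 4, 3, 2, 5
d = r₁ − r₂: 0, 0, -1, 1, 0
d²: 0, 0, 1, 1, 0; Σd² = 2
ρ = 1 − 6·2/(5·24) = 1 − 12/120 = 0.900

0.900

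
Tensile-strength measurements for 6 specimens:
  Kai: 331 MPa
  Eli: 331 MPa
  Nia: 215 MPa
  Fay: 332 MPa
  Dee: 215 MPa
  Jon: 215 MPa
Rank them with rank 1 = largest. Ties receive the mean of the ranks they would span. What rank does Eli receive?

2.5

Sorted (descending): 332, 331, 331, 215, 215, 215
The 2 values of 331 occupy positions 2–3 → average rank (2+3)/2 = 2.5.
The 3 values of 215 occupy positions 4–6 → average rank 5.
Eli has value 331 MPa → rank 2.5.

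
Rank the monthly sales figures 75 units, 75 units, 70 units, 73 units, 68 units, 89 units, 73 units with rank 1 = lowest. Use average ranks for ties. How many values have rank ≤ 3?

Sorted (ascending): 68, 70, 73, 73, 75, 75, 89
The 2 values of 73 occupy positions 3–4 → average rank (3+4)/2 = 3.5.
The 2 values of 75 occupy positions 5–6 → average rank (5+6)/2 = 5.5.
Ranks ≤ 3: {1, 2} → 2 values.

2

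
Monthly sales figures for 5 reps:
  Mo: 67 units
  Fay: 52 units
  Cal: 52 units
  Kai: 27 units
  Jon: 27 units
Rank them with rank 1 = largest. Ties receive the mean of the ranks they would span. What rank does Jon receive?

4.5

Sorted (descending): 67, 52, 52, 27, 27
The 2 values of 52 occupy positions 2–3 → average rank (2+3)/2 = 2.5.
The 2 values of 27 occupy positions 4–5 → average rank (4+5)/2 = 4.5.
Jon has value 27 units → rank 4.5.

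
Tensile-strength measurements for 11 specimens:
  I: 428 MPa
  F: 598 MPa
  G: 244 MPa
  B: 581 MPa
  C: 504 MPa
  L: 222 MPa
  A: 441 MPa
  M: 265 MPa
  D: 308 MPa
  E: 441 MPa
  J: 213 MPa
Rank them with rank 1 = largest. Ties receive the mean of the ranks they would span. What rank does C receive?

Sorted (descending): 598, 581, 504, 441, 441, 428, 308, 265, 244, 222, 213
The 2 values of 441 occupy positions 4–5 → average rank (4+5)/2 = 4.5.
C has value 504 MPa → rank 3.

3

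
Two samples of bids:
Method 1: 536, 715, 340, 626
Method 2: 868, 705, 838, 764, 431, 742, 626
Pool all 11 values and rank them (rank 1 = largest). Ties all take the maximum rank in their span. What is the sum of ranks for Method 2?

Sorted (descending): 868, 838, 764, 742, 715, 705, 626, 626, 536, 431, 340
The 2 values of 626 occupy positions 7–8 → each gets rank 8.
Method 2 values → pooled ranks: 868→1, 705→6, 838→2, 764→3, 431→10, 742→4, 626→8
Rank sum = 1 + 6 + 2 + 3 + 10 + 4 + 8 = 34

34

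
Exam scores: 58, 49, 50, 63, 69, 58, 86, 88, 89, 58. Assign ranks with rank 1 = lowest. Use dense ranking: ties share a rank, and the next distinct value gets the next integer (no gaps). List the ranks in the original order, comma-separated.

Sorted (ascending): 49, 50, 58, 58, 58, 63, 69, 86, 88, 89
The 3 values of 58 share dense rank 3.
Remaining distinct values take the next consecutive integers.

3, 1, 2, 4, 5, 3, 6, 7, 8, 3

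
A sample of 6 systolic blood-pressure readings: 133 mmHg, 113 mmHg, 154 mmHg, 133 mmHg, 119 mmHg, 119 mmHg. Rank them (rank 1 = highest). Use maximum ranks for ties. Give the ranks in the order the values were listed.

3, 6, 1, 3, 5, 5

Sorted (descending): 154, 133, 133, 119, 119, 113
The 2 values of 133 occupy positions 2–3 → each gets rank 3.
The 2 values of 119 occupy positions 4–5 → each gets rank 5.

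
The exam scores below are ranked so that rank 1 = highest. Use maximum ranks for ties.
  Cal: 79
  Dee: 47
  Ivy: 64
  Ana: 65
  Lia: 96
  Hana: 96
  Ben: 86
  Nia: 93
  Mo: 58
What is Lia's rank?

2

Sorted (descending): 96, 96, 93, 86, 79, 65, 64, 58, 47
The 2 values of 96 occupy positions 1–2 → each gets rank 2.
Lia has value 96 → rank 2.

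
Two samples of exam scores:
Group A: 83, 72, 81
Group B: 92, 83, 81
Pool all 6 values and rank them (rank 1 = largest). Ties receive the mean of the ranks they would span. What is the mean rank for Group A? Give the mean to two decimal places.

4.33

Sorted (descending): 92, 83, 83, 81, 81, 72
The 2 values of 83 occupy positions 2–3 → average rank (2+3)/2 = 2.5.
The 2 values of 81 occupy positions 4–5 → average rank (4+5)/2 = 4.5.
Group A values → pooled ranks: 83→2.5, 72→6, 81→4.5
Mean rank = (2.5 + 6 + 4.5) / 3 = 4.33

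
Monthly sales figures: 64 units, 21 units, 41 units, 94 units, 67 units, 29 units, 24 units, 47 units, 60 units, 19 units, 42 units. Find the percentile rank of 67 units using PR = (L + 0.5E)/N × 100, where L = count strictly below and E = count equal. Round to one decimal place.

86.4

N = 11.
Strictly below 67: 9. Equal to 67: 1.
PR = (9 + 0.5·1)/11 × 100 = 86.4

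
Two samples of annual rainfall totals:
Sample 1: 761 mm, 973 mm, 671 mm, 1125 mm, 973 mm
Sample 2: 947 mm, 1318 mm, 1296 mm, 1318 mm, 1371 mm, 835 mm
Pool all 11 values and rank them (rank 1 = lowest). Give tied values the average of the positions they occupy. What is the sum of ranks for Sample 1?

21

Sorted (ascending): 671, 761, 835, 947, 973, 973, 1125, 1296, 1318, 1318, 1371
The 2 values of 973 occupy positions 5–6 → average rank (5+6)/2 = 5.5.
The 2 values of 1318 occupy positions 9–10 → average rank (9+10)/2 = 9.5.
Sample 1 values → pooled ranks: 761→2, 973→5.5, 671→1, 1125→7, 973→5.5
Rank sum = 2 + 5.5 + 1 + 7 + 5.5 = 21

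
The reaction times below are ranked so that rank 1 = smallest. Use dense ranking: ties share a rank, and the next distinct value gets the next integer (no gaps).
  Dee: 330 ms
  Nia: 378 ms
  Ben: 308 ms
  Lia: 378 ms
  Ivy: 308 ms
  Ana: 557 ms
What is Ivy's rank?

1

Sorted (ascending): 308, 308, 330, 378, 378, 557
The 2 values of 308 share dense rank 1.
The 2 values of 378 share dense rank 3.
Remaining distinct values take the next consecutive integers.
Ivy has value 308 ms → rank 1.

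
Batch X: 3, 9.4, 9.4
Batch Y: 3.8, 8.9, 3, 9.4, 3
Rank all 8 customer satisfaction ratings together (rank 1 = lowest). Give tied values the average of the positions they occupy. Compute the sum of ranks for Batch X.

Sorted (ascending): 3, 3, 3, 3.8, 8.9, 9.4, 9.4, 9.4
The 3 values of 3 occupy positions 1–3 → average rank 2.
The 3 values of 9.4 occupy positions 6–8 → average rank 7.
Batch X values → pooled ranks: 3→2, 9.4→7, 9.4→7
Rank sum = 2 + 7 + 7 = 16

16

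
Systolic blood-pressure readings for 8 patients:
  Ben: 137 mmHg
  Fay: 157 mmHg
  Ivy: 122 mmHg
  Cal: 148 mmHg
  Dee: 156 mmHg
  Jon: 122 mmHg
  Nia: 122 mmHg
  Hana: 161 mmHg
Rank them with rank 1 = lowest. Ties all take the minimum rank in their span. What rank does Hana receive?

8

Sorted (ascending): 122, 122, 122, 137, 148, 156, 157, 161
The 3 values of 122 occupy positions 1–3 → each gets rank 1.
Hana has value 161 mmHg → rank 8.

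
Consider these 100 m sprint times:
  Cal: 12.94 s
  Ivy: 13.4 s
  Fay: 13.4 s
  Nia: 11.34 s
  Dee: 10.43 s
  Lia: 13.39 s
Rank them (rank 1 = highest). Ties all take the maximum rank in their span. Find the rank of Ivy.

2

Sorted (descending): 13.4, 13.4, 13.39, 12.94, 11.34, 10.43
The 2 values of 13.4 occupy positions 1–2 → each gets rank 2.
Ivy has value 13.4 s → rank 2.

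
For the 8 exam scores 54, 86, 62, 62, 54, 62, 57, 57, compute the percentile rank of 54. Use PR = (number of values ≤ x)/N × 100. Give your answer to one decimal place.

25.0

N = 8.
Strictly below 54: 0. Equal to 54: 2.
PR = 2/8 × 100 = 25.0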